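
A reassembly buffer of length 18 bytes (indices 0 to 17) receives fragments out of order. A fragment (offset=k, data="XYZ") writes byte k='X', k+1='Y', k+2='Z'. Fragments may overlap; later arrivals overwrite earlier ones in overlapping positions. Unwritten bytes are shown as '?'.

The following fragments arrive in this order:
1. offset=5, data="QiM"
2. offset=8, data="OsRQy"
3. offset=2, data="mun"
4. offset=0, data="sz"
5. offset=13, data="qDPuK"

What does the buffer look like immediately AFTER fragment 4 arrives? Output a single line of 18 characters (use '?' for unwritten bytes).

Answer: szmunQiMOsRQy?????

Derivation:
Fragment 1: offset=5 data="QiM" -> buffer=?????QiM??????????
Fragment 2: offset=8 data="OsRQy" -> buffer=?????QiMOsRQy?????
Fragment 3: offset=2 data="mun" -> buffer=??munQiMOsRQy?????
Fragment 4: offset=0 data="sz" -> buffer=szmunQiMOsRQy?????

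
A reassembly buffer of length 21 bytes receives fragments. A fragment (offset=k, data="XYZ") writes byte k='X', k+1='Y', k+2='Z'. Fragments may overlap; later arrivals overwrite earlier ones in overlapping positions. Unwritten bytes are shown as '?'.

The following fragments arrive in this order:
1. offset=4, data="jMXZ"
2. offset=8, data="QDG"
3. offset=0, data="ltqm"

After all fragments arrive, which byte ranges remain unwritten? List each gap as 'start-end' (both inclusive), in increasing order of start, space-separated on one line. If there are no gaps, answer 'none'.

Answer: 11-20

Derivation:
Fragment 1: offset=4 len=4
Fragment 2: offset=8 len=3
Fragment 3: offset=0 len=4
Gaps: 11-20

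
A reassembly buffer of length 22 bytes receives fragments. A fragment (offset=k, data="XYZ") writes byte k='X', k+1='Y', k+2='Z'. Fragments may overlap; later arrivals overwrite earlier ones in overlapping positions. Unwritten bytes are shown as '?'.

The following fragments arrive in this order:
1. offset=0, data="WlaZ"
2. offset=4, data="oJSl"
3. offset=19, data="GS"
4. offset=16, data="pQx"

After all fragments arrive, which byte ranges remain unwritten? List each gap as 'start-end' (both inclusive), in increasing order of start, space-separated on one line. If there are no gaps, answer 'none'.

Answer: 8-15 21-21

Derivation:
Fragment 1: offset=0 len=4
Fragment 2: offset=4 len=4
Fragment 3: offset=19 len=2
Fragment 4: offset=16 len=3
Gaps: 8-15 21-21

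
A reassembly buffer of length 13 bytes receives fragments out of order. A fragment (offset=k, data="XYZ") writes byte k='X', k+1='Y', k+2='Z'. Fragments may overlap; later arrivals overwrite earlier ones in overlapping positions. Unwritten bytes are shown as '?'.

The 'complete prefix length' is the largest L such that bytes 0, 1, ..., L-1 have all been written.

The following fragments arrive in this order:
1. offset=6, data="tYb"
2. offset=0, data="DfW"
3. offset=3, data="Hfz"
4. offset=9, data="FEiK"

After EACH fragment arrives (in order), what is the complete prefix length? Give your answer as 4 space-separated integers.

Fragment 1: offset=6 data="tYb" -> buffer=??????tYb???? -> prefix_len=0
Fragment 2: offset=0 data="DfW" -> buffer=DfW???tYb???? -> prefix_len=3
Fragment 3: offset=3 data="Hfz" -> buffer=DfWHfztYb???? -> prefix_len=9
Fragment 4: offset=9 data="FEiK" -> buffer=DfWHfztYbFEiK -> prefix_len=13

Answer: 0 3 9 13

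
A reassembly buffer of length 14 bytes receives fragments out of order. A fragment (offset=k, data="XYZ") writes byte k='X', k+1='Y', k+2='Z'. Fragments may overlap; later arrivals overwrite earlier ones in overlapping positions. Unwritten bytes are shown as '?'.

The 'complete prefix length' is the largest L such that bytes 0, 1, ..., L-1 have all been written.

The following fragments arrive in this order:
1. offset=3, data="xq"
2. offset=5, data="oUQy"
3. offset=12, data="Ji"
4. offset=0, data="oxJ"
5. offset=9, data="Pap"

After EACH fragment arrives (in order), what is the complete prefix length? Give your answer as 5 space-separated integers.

Answer: 0 0 0 9 14

Derivation:
Fragment 1: offset=3 data="xq" -> buffer=???xq????????? -> prefix_len=0
Fragment 2: offset=5 data="oUQy" -> buffer=???xqoUQy????? -> prefix_len=0
Fragment 3: offset=12 data="Ji" -> buffer=???xqoUQy???Ji -> prefix_len=0
Fragment 4: offset=0 data="oxJ" -> buffer=oxJxqoUQy???Ji -> prefix_len=9
Fragment 5: offset=9 data="Pap" -> buffer=oxJxqoUQyPapJi -> prefix_len=14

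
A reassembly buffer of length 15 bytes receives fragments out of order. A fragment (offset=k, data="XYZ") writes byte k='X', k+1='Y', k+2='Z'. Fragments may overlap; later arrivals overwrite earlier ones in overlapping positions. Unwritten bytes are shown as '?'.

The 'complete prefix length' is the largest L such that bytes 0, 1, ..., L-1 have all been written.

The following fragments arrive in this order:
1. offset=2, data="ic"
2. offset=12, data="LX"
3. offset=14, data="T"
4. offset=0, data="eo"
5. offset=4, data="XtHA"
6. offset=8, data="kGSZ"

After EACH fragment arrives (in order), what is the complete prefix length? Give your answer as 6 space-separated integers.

Fragment 1: offset=2 data="ic" -> buffer=??ic??????????? -> prefix_len=0
Fragment 2: offset=12 data="LX" -> buffer=??ic????????LX? -> prefix_len=0
Fragment 3: offset=14 data="T" -> buffer=??ic????????LXT -> prefix_len=0
Fragment 4: offset=0 data="eo" -> buffer=eoic????????LXT -> prefix_len=4
Fragment 5: offset=4 data="XtHA" -> buffer=eoicXtHA????LXT -> prefix_len=8
Fragment 6: offset=8 data="kGSZ" -> buffer=eoicXtHAkGSZLXT -> prefix_len=15

Answer: 0 0 0 4 8 15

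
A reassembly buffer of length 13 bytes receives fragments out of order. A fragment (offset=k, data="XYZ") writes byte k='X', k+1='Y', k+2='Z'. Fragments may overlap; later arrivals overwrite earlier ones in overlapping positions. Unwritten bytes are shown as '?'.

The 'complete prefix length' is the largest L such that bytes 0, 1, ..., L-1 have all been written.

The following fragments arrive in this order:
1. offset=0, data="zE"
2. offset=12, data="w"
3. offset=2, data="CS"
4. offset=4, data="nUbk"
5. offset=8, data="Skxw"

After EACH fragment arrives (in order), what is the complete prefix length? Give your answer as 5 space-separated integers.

Answer: 2 2 4 8 13

Derivation:
Fragment 1: offset=0 data="zE" -> buffer=zE??????????? -> prefix_len=2
Fragment 2: offset=12 data="w" -> buffer=zE??????????w -> prefix_len=2
Fragment 3: offset=2 data="CS" -> buffer=zECS????????w -> prefix_len=4
Fragment 4: offset=4 data="nUbk" -> buffer=zECSnUbk????w -> prefix_len=8
Fragment 5: offset=8 data="Skxw" -> buffer=zECSnUbkSkxww -> prefix_len=13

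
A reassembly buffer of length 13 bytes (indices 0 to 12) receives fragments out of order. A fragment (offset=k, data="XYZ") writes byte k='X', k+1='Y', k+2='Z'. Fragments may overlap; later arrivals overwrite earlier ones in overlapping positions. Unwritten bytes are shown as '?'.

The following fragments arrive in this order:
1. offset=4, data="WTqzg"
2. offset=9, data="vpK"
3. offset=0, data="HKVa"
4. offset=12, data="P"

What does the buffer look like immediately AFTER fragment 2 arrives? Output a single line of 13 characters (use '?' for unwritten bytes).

Fragment 1: offset=4 data="WTqzg" -> buffer=????WTqzg????
Fragment 2: offset=9 data="vpK" -> buffer=????WTqzgvpK?

Answer: ????WTqzgvpK?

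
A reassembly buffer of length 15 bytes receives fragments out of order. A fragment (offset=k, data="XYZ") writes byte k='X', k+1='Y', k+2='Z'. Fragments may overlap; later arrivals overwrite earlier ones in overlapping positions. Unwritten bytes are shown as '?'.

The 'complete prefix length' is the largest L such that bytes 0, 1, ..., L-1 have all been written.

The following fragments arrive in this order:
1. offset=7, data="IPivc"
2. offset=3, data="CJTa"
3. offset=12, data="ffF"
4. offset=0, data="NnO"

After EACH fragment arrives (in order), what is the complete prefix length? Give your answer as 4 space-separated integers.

Answer: 0 0 0 15

Derivation:
Fragment 1: offset=7 data="IPivc" -> buffer=???????IPivc??? -> prefix_len=0
Fragment 2: offset=3 data="CJTa" -> buffer=???CJTaIPivc??? -> prefix_len=0
Fragment 3: offset=12 data="ffF" -> buffer=???CJTaIPivcffF -> prefix_len=0
Fragment 4: offset=0 data="NnO" -> buffer=NnOCJTaIPivcffF -> prefix_len=15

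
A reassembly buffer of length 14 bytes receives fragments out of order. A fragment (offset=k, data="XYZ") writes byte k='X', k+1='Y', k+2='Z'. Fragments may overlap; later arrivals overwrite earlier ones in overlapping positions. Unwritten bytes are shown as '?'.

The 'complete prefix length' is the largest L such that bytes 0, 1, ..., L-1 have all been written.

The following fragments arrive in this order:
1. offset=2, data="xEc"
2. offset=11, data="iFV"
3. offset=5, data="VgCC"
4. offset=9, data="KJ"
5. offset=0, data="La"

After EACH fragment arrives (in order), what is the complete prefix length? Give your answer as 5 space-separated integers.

Fragment 1: offset=2 data="xEc" -> buffer=??xEc????????? -> prefix_len=0
Fragment 2: offset=11 data="iFV" -> buffer=??xEc??????iFV -> prefix_len=0
Fragment 3: offset=5 data="VgCC" -> buffer=??xEcVgCC??iFV -> prefix_len=0
Fragment 4: offset=9 data="KJ" -> buffer=??xEcVgCCKJiFV -> prefix_len=0
Fragment 5: offset=0 data="La" -> buffer=LaxEcVgCCKJiFV -> prefix_len=14

Answer: 0 0 0 0 14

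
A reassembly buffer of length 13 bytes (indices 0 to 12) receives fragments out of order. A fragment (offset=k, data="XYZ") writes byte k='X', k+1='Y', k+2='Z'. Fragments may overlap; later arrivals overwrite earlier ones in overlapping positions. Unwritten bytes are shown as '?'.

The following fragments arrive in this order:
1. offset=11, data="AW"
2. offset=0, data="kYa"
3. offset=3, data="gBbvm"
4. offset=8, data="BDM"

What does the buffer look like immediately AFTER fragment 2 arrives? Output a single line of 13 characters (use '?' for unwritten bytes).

Answer: kYa????????AW

Derivation:
Fragment 1: offset=11 data="AW" -> buffer=???????????AW
Fragment 2: offset=0 data="kYa" -> buffer=kYa????????AW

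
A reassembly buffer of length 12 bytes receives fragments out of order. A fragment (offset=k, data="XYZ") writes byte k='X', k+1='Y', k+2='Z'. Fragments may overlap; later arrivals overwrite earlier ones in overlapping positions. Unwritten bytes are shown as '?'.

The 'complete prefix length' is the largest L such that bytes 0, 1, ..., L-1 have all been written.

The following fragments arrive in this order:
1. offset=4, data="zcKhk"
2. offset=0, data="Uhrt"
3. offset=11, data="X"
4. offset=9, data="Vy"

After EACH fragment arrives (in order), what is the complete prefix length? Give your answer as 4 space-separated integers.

Fragment 1: offset=4 data="zcKhk" -> buffer=????zcKhk??? -> prefix_len=0
Fragment 2: offset=0 data="Uhrt" -> buffer=UhrtzcKhk??? -> prefix_len=9
Fragment 3: offset=11 data="X" -> buffer=UhrtzcKhk??X -> prefix_len=9
Fragment 4: offset=9 data="Vy" -> buffer=UhrtzcKhkVyX -> prefix_len=12

Answer: 0 9 9 12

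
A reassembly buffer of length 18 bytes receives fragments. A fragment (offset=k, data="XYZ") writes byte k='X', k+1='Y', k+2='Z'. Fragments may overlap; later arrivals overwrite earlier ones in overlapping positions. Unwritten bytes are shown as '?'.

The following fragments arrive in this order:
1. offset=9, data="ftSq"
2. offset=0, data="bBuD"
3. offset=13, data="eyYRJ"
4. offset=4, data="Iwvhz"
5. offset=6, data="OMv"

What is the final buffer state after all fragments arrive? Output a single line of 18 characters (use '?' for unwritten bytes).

Fragment 1: offset=9 data="ftSq" -> buffer=?????????ftSq?????
Fragment 2: offset=0 data="bBuD" -> buffer=bBuD?????ftSq?????
Fragment 3: offset=13 data="eyYRJ" -> buffer=bBuD?????ftSqeyYRJ
Fragment 4: offset=4 data="Iwvhz" -> buffer=bBuDIwvhzftSqeyYRJ
Fragment 5: offset=6 data="OMv" -> buffer=bBuDIwOMvftSqeyYRJ

Answer: bBuDIwOMvftSqeyYRJ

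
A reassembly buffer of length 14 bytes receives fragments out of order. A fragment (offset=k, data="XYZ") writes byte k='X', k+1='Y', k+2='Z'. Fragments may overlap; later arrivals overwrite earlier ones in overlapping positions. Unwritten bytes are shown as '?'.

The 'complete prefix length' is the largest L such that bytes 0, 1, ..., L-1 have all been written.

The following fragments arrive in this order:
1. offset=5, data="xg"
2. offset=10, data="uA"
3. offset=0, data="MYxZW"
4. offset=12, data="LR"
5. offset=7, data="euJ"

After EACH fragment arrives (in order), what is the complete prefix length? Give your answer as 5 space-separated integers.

Answer: 0 0 7 7 14

Derivation:
Fragment 1: offset=5 data="xg" -> buffer=?????xg??????? -> prefix_len=0
Fragment 2: offset=10 data="uA" -> buffer=?????xg???uA?? -> prefix_len=0
Fragment 3: offset=0 data="MYxZW" -> buffer=MYxZWxg???uA?? -> prefix_len=7
Fragment 4: offset=12 data="LR" -> buffer=MYxZWxg???uALR -> prefix_len=7
Fragment 5: offset=7 data="euJ" -> buffer=MYxZWxgeuJuALR -> prefix_len=14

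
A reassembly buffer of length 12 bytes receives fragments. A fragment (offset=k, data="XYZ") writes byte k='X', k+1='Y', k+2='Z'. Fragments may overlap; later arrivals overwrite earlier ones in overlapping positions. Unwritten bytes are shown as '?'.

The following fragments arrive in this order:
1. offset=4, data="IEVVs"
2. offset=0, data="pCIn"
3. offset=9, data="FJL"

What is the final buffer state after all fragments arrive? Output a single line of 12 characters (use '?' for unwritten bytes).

Fragment 1: offset=4 data="IEVVs" -> buffer=????IEVVs???
Fragment 2: offset=0 data="pCIn" -> buffer=pCInIEVVs???
Fragment 3: offset=9 data="FJL" -> buffer=pCInIEVVsFJL

Answer: pCInIEVVsFJL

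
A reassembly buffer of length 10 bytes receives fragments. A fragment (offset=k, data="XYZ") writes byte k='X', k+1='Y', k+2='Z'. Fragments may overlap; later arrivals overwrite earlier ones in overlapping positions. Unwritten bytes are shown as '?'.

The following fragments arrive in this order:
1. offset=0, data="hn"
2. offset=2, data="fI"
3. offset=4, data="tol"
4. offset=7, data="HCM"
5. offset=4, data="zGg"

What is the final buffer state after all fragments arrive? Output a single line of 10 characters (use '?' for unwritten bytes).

Fragment 1: offset=0 data="hn" -> buffer=hn????????
Fragment 2: offset=2 data="fI" -> buffer=hnfI??????
Fragment 3: offset=4 data="tol" -> buffer=hnfItol???
Fragment 4: offset=7 data="HCM" -> buffer=hnfItolHCM
Fragment 5: offset=4 data="zGg" -> buffer=hnfIzGgHCM

Answer: hnfIzGgHCM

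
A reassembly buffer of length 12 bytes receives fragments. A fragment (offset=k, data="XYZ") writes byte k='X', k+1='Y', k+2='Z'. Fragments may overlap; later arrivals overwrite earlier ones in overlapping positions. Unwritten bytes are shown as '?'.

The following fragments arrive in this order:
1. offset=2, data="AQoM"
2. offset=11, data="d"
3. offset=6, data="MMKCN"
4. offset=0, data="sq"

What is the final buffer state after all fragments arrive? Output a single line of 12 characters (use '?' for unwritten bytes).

Fragment 1: offset=2 data="AQoM" -> buffer=??AQoM??????
Fragment 2: offset=11 data="d" -> buffer=??AQoM?????d
Fragment 3: offset=6 data="MMKCN" -> buffer=??AQoMMMKCNd
Fragment 4: offset=0 data="sq" -> buffer=sqAQoMMMKCNd

Answer: sqAQoMMMKCNd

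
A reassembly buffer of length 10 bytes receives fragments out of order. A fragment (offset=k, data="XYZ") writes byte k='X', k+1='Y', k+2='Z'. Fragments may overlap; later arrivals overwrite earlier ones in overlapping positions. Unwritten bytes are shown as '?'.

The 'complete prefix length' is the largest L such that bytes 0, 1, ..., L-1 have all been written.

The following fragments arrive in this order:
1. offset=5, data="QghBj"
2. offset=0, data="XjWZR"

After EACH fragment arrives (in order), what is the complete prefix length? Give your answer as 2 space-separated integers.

Answer: 0 10

Derivation:
Fragment 1: offset=5 data="QghBj" -> buffer=?????QghBj -> prefix_len=0
Fragment 2: offset=0 data="XjWZR" -> buffer=XjWZRQghBj -> prefix_len=10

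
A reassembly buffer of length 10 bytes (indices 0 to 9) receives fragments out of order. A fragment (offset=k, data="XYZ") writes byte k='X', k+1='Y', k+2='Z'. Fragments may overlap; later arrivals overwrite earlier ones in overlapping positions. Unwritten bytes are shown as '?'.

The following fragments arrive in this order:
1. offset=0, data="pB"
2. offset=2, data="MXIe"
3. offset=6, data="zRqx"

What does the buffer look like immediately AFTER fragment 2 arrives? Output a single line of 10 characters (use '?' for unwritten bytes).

Answer: pBMXIe????

Derivation:
Fragment 1: offset=0 data="pB" -> buffer=pB????????
Fragment 2: offset=2 data="MXIe" -> buffer=pBMXIe????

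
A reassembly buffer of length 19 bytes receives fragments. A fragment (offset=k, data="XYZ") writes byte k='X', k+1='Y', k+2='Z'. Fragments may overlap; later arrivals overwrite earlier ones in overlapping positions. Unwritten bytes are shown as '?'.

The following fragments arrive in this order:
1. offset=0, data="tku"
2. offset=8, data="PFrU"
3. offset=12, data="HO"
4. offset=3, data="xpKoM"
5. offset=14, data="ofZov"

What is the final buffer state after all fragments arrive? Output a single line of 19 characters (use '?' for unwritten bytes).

Fragment 1: offset=0 data="tku" -> buffer=tku????????????????
Fragment 2: offset=8 data="PFrU" -> buffer=tku?????PFrU???????
Fragment 3: offset=12 data="HO" -> buffer=tku?????PFrUHO?????
Fragment 4: offset=3 data="xpKoM" -> buffer=tkuxpKoMPFrUHO?????
Fragment 5: offset=14 data="ofZov" -> buffer=tkuxpKoMPFrUHOofZov

Answer: tkuxpKoMPFrUHOofZov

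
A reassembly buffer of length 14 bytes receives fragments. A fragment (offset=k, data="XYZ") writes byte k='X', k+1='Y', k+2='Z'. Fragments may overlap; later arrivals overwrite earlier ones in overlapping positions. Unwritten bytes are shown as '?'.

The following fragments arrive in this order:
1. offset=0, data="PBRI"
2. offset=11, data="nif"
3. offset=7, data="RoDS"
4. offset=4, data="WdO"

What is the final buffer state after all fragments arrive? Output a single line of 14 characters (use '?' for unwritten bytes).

Answer: PBRIWdORoDSnif

Derivation:
Fragment 1: offset=0 data="PBRI" -> buffer=PBRI??????????
Fragment 2: offset=11 data="nif" -> buffer=PBRI???????nif
Fragment 3: offset=7 data="RoDS" -> buffer=PBRI???RoDSnif
Fragment 4: offset=4 data="WdO" -> buffer=PBRIWdORoDSnif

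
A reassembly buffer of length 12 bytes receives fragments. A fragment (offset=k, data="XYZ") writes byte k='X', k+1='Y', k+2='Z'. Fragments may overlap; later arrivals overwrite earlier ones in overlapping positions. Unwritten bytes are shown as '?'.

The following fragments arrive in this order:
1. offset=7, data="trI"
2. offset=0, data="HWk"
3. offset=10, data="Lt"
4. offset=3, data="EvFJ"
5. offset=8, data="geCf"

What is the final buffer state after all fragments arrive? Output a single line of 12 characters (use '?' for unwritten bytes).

Fragment 1: offset=7 data="trI" -> buffer=???????trI??
Fragment 2: offset=0 data="HWk" -> buffer=HWk????trI??
Fragment 3: offset=10 data="Lt" -> buffer=HWk????trILt
Fragment 4: offset=3 data="EvFJ" -> buffer=HWkEvFJtrILt
Fragment 5: offset=8 data="geCf" -> buffer=HWkEvFJtgeCf

Answer: HWkEvFJtgeCf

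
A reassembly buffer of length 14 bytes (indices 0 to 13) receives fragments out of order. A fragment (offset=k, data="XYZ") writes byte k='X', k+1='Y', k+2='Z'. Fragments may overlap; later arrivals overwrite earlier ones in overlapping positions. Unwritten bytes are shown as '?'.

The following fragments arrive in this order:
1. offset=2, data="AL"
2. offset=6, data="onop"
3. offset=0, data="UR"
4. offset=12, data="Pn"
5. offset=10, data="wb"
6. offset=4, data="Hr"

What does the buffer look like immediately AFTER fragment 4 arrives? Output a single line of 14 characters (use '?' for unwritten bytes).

Answer: URAL??onop??Pn

Derivation:
Fragment 1: offset=2 data="AL" -> buffer=??AL??????????
Fragment 2: offset=6 data="onop" -> buffer=??AL??onop????
Fragment 3: offset=0 data="UR" -> buffer=URAL??onop????
Fragment 4: offset=12 data="Pn" -> buffer=URAL??onop??Pn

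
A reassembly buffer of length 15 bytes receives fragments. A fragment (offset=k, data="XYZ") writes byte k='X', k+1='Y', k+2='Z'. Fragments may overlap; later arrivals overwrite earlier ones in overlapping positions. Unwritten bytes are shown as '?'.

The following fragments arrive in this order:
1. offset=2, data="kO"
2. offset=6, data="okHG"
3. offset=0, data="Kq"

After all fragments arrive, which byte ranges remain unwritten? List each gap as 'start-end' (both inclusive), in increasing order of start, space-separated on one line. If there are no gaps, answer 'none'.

Answer: 4-5 10-14

Derivation:
Fragment 1: offset=2 len=2
Fragment 2: offset=6 len=4
Fragment 3: offset=0 len=2
Gaps: 4-5 10-14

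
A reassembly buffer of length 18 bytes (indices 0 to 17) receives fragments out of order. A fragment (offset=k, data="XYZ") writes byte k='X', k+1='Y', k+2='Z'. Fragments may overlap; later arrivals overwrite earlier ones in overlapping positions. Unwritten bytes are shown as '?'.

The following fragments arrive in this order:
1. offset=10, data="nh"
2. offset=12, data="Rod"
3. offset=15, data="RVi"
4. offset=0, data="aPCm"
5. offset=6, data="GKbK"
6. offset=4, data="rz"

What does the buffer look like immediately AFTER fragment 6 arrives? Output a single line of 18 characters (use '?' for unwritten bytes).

Answer: aPCmrzGKbKnhRodRVi

Derivation:
Fragment 1: offset=10 data="nh" -> buffer=??????????nh??????
Fragment 2: offset=12 data="Rod" -> buffer=??????????nhRod???
Fragment 3: offset=15 data="RVi" -> buffer=??????????nhRodRVi
Fragment 4: offset=0 data="aPCm" -> buffer=aPCm??????nhRodRVi
Fragment 5: offset=6 data="GKbK" -> buffer=aPCm??GKbKnhRodRVi
Fragment 6: offset=4 data="rz" -> buffer=aPCmrzGKbKnhRodRVi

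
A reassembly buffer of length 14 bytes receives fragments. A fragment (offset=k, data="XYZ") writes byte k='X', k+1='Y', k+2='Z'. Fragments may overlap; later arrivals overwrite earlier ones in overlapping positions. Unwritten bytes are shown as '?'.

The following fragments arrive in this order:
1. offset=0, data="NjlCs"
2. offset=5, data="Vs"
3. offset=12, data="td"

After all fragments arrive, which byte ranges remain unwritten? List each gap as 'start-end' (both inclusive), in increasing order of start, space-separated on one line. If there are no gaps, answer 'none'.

Answer: 7-11

Derivation:
Fragment 1: offset=0 len=5
Fragment 2: offset=5 len=2
Fragment 3: offset=12 len=2
Gaps: 7-11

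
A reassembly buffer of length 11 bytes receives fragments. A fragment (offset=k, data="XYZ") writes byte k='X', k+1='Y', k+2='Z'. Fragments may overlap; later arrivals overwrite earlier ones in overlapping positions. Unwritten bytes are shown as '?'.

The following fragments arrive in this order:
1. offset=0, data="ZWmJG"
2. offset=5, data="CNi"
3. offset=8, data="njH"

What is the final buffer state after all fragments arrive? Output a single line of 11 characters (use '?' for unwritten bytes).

Fragment 1: offset=0 data="ZWmJG" -> buffer=ZWmJG??????
Fragment 2: offset=5 data="CNi" -> buffer=ZWmJGCNi???
Fragment 3: offset=8 data="njH" -> buffer=ZWmJGCNinjH

Answer: ZWmJGCNinjH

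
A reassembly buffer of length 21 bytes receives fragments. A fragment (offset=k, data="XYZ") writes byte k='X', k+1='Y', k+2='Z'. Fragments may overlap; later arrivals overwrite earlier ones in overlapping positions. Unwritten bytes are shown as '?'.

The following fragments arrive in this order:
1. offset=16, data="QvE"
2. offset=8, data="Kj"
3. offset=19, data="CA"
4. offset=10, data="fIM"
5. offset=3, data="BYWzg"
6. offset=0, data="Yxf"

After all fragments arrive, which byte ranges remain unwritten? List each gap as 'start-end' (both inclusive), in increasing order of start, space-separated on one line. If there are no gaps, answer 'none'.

Fragment 1: offset=16 len=3
Fragment 2: offset=8 len=2
Fragment 3: offset=19 len=2
Fragment 4: offset=10 len=3
Fragment 5: offset=3 len=5
Fragment 6: offset=0 len=3
Gaps: 13-15

Answer: 13-15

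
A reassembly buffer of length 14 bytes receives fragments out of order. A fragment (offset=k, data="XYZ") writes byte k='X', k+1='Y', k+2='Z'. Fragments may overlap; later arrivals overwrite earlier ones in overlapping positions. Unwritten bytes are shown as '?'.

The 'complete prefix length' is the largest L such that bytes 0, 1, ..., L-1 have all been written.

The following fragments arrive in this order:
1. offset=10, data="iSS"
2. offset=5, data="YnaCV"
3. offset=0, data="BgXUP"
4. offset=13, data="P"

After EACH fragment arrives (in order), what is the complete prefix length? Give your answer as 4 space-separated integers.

Answer: 0 0 13 14

Derivation:
Fragment 1: offset=10 data="iSS" -> buffer=??????????iSS? -> prefix_len=0
Fragment 2: offset=5 data="YnaCV" -> buffer=?????YnaCViSS? -> prefix_len=0
Fragment 3: offset=0 data="BgXUP" -> buffer=BgXUPYnaCViSS? -> prefix_len=13
Fragment 4: offset=13 data="P" -> buffer=BgXUPYnaCViSSP -> prefix_len=14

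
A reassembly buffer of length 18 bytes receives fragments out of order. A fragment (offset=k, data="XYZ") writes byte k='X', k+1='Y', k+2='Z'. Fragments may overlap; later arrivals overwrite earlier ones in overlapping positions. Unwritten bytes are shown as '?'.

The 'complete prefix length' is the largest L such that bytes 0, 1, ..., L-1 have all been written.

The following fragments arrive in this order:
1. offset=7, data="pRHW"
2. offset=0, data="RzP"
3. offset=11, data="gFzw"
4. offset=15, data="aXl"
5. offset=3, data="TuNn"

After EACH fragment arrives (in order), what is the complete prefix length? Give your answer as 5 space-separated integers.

Answer: 0 3 3 3 18

Derivation:
Fragment 1: offset=7 data="pRHW" -> buffer=???????pRHW??????? -> prefix_len=0
Fragment 2: offset=0 data="RzP" -> buffer=RzP????pRHW??????? -> prefix_len=3
Fragment 3: offset=11 data="gFzw" -> buffer=RzP????pRHWgFzw??? -> prefix_len=3
Fragment 4: offset=15 data="aXl" -> buffer=RzP????pRHWgFzwaXl -> prefix_len=3
Fragment 5: offset=3 data="TuNn" -> buffer=RzPTuNnpRHWgFzwaXl -> prefix_len=18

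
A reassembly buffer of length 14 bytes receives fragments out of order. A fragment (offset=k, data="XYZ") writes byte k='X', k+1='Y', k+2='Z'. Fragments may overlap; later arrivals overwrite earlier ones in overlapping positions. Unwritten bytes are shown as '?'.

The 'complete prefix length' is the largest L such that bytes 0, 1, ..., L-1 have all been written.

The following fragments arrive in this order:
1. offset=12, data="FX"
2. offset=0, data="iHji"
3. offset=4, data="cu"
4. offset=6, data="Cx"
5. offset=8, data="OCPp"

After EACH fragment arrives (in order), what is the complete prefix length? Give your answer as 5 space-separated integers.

Fragment 1: offset=12 data="FX" -> buffer=????????????FX -> prefix_len=0
Fragment 2: offset=0 data="iHji" -> buffer=iHji????????FX -> prefix_len=4
Fragment 3: offset=4 data="cu" -> buffer=iHjicu??????FX -> prefix_len=6
Fragment 4: offset=6 data="Cx" -> buffer=iHjicuCx????FX -> prefix_len=8
Fragment 5: offset=8 data="OCPp" -> buffer=iHjicuCxOCPpFX -> prefix_len=14

Answer: 0 4 6 8 14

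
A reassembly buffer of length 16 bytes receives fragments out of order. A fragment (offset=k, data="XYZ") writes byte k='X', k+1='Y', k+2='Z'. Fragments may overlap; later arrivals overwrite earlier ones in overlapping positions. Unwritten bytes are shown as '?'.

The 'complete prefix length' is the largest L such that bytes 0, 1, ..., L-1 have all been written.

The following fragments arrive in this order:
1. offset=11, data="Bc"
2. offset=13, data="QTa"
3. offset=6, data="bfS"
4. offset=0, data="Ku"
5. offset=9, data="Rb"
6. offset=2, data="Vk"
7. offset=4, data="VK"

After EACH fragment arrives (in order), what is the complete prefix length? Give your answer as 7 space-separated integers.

Answer: 0 0 0 2 2 4 16

Derivation:
Fragment 1: offset=11 data="Bc" -> buffer=???????????Bc??? -> prefix_len=0
Fragment 2: offset=13 data="QTa" -> buffer=???????????BcQTa -> prefix_len=0
Fragment 3: offset=6 data="bfS" -> buffer=??????bfS??BcQTa -> prefix_len=0
Fragment 4: offset=0 data="Ku" -> buffer=Ku????bfS??BcQTa -> prefix_len=2
Fragment 5: offset=9 data="Rb" -> buffer=Ku????bfSRbBcQTa -> prefix_len=2
Fragment 6: offset=2 data="Vk" -> buffer=KuVk??bfSRbBcQTa -> prefix_len=4
Fragment 7: offset=4 data="VK" -> buffer=KuVkVKbfSRbBcQTa -> prefix_len=16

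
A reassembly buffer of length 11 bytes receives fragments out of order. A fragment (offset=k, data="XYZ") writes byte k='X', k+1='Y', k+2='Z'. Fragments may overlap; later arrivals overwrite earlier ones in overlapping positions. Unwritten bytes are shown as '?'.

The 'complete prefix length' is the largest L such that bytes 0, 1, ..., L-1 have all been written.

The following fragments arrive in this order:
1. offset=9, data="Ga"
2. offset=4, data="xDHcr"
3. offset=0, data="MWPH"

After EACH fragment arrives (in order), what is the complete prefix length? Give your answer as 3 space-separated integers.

Fragment 1: offset=9 data="Ga" -> buffer=?????????Ga -> prefix_len=0
Fragment 2: offset=4 data="xDHcr" -> buffer=????xDHcrGa -> prefix_len=0
Fragment 3: offset=0 data="MWPH" -> buffer=MWPHxDHcrGa -> prefix_len=11

Answer: 0 0 11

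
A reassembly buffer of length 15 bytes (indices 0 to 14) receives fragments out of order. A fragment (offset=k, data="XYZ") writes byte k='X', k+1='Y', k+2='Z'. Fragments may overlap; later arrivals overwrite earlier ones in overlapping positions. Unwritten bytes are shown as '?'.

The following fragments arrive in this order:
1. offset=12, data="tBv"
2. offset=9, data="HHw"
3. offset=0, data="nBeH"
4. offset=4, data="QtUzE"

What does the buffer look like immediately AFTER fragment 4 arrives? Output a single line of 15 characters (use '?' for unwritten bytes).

Answer: nBeHQtUzEHHwtBv

Derivation:
Fragment 1: offset=12 data="tBv" -> buffer=????????????tBv
Fragment 2: offset=9 data="HHw" -> buffer=?????????HHwtBv
Fragment 3: offset=0 data="nBeH" -> buffer=nBeH?????HHwtBv
Fragment 4: offset=4 data="QtUzE" -> buffer=nBeHQtUzEHHwtBv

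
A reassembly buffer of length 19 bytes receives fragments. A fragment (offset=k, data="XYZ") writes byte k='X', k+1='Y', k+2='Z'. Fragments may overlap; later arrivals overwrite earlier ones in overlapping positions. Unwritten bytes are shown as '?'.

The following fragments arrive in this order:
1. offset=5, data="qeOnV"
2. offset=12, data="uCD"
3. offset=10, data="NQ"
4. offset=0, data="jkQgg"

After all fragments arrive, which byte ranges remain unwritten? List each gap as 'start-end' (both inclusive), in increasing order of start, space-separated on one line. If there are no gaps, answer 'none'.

Fragment 1: offset=5 len=5
Fragment 2: offset=12 len=3
Fragment 3: offset=10 len=2
Fragment 4: offset=0 len=5
Gaps: 15-18

Answer: 15-18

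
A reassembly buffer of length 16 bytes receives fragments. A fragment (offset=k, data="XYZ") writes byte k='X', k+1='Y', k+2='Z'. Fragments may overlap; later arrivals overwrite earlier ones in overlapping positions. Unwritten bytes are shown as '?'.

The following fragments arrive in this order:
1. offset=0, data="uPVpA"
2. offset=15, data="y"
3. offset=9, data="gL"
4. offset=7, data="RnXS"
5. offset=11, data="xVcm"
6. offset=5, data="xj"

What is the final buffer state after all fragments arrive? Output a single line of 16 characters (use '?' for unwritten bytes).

Answer: uPVpAxjRnXSxVcmy

Derivation:
Fragment 1: offset=0 data="uPVpA" -> buffer=uPVpA???????????
Fragment 2: offset=15 data="y" -> buffer=uPVpA??????????y
Fragment 3: offset=9 data="gL" -> buffer=uPVpA????gL????y
Fragment 4: offset=7 data="RnXS" -> buffer=uPVpA??RnXS????y
Fragment 5: offset=11 data="xVcm" -> buffer=uPVpA??RnXSxVcmy
Fragment 6: offset=5 data="xj" -> buffer=uPVpAxjRnXSxVcmy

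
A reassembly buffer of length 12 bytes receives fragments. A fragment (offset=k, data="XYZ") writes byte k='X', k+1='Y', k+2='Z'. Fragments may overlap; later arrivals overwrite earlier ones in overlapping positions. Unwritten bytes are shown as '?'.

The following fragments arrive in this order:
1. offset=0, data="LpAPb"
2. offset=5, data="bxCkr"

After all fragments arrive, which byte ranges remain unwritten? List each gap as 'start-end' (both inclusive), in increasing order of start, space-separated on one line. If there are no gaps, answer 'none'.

Answer: 10-11

Derivation:
Fragment 1: offset=0 len=5
Fragment 2: offset=5 len=5
Gaps: 10-11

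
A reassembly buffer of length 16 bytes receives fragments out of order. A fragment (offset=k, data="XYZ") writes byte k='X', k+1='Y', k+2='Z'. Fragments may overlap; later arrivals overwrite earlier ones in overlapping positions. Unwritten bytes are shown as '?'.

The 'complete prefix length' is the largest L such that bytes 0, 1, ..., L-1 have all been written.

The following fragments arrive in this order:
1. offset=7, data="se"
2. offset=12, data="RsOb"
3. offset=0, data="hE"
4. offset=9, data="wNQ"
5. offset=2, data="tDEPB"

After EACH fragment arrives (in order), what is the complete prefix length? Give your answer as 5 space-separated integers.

Answer: 0 0 2 2 16

Derivation:
Fragment 1: offset=7 data="se" -> buffer=???????se??????? -> prefix_len=0
Fragment 2: offset=12 data="RsOb" -> buffer=???????se???RsOb -> prefix_len=0
Fragment 3: offset=0 data="hE" -> buffer=hE?????se???RsOb -> prefix_len=2
Fragment 4: offset=9 data="wNQ" -> buffer=hE?????sewNQRsOb -> prefix_len=2
Fragment 5: offset=2 data="tDEPB" -> buffer=hEtDEPBsewNQRsOb -> prefix_len=16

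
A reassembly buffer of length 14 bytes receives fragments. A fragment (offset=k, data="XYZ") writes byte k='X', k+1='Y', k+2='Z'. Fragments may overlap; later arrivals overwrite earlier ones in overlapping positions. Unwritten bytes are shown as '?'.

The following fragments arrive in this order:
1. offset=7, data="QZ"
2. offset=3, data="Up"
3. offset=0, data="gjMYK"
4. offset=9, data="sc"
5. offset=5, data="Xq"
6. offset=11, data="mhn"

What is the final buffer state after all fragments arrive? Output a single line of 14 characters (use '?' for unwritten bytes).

Fragment 1: offset=7 data="QZ" -> buffer=???????QZ?????
Fragment 2: offset=3 data="Up" -> buffer=???Up??QZ?????
Fragment 3: offset=0 data="gjMYK" -> buffer=gjMYK??QZ?????
Fragment 4: offset=9 data="sc" -> buffer=gjMYK??QZsc???
Fragment 5: offset=5 data="Xq" -> buffer=gjMYKXqQZsc???
Fragment 6: offset=11 data="mhn" -> buffer=gjMYKXqQZscmhn

Answer: gjMYKXqQZscmhn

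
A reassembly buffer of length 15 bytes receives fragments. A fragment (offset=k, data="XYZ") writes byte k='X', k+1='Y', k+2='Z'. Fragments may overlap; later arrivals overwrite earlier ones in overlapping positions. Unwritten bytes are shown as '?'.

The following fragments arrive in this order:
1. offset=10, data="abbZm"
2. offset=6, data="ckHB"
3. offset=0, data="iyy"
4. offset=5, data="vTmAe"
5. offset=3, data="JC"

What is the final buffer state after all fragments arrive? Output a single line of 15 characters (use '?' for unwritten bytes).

Fragment 1: offset=10 data="abbZm" -> buffer=??????????abbZm
Fragment 2: offset=6 data="ckHB" -> buffer=??????ckHBabbZm
Fragment 3: offset=0 data="iyy" -> buffer=iyy???ckHBabbZm
Fragment 4: offset=5 data="vTmAe" -> buffer=iyy??vTmAeabbZm
Fragment 5: offset=3 data="JC" -> buffer=iyyJCvTmAeabbZm

Answer: iyyJCvTmAeabbZm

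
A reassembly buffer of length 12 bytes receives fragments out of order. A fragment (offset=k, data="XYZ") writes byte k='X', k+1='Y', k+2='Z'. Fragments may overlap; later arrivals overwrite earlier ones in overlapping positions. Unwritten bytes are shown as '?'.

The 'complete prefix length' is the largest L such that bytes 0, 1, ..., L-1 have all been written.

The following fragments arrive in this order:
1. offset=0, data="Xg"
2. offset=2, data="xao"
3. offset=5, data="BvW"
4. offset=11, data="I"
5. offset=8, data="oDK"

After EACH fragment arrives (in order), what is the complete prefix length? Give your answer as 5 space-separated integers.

Fragment 1: offset=0 data="Xg" -> buffer=Xg?????????? -> prefix_len=2
Fragment 2: offset=2 data="xao" -> buffer=Xgxao??????? -> prefix_len=5
Fragment 3: offset=5 data="BvW" -> buffer=XgxaoBvW???? -> prefix_len=8
Fragment 4: offset=11 data="I" -> buffer=XgxaoBvW???I -> prefix_len=8
Fragment 5: offset=8 data="oDK" -> buffer=XgxaoBvWoDKI -> prefix_len=12

Answer: 2 5 8 8 12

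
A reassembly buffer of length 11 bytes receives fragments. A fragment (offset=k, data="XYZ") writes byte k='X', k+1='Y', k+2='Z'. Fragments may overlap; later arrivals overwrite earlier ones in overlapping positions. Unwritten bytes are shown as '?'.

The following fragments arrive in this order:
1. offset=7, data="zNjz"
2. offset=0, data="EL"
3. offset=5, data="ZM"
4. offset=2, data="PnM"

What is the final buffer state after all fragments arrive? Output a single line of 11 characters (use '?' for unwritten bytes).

Answer: ELPnMZMzNjz

Derivation:
Fragment 1: offset=7 data="zNjz" -> buffer=???????zNjz
Fragment 2: offset=0 data="EL" -> buffer=EL?????zNjz
Fragment 3: offset=5 data="ZM" -> buffer=EL???ZMzNjz
Fragment 4: offset=2 data="PnM" -> buffer=ELPnMZMzNjz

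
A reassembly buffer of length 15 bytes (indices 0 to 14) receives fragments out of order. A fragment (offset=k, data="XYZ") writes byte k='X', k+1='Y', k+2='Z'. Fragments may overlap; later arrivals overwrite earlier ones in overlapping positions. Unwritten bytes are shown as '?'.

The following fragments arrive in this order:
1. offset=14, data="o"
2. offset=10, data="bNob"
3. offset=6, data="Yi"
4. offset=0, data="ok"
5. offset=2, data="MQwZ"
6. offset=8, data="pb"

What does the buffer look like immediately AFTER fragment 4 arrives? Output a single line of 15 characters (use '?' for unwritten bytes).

Answer: ok????Yi??bNobo

Derivation:
Fragment 1: offset=14 data="o" -> buffer=??????????????o
Fragment 2: offset=10 data="bNob" -> buffer=??????????bNobo
Fragment 3: offset=6 data="Yi" -> buffer=??????Yi??bNobo
Fragment 4: offset=0 data="ok" -> buffer=ok????Yi??bNobo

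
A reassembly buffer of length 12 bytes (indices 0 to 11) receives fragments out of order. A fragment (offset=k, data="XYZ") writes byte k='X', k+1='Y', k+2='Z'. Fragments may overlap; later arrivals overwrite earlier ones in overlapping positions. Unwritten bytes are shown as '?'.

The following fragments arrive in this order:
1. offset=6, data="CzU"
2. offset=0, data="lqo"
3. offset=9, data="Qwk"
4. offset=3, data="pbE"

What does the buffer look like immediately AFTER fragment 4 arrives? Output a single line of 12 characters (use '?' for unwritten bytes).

Answer: lqopbECzUQwk

Derivation:
Fragment 1: offset=6 data="CzU" -> buffer=??????CzU???
Fragment 2: offset=0 data="lqo" -> buffer=lqo???CzU???
Fragment 3: offset=9 data="Qwk" -> buffer=lqo???CzUQwk
Fragment 4: offset=3 data="pbE" -> buffer=lqopbECzUQwk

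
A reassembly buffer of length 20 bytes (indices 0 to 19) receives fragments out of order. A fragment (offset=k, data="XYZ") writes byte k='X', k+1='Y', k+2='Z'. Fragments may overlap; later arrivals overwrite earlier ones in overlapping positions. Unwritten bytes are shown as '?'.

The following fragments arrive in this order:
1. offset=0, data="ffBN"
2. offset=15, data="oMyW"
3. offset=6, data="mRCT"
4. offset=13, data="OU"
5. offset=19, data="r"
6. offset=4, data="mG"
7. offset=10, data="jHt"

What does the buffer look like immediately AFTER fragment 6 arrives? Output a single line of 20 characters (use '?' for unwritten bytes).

Fragment 1: offset=0 data="ffBN" -> buffer=ffBN????????????????
Fragment 2: offset=15 data="oMyW" -> buffer=ffBN???????????oMyW?
Fragment 3: offset=6 data="mRCT" -> buffer=ffBN??mRCT?????oMyW?
Fragment 4: offset=13 data="OU" -> buffer=ffBN??mRCT???OUoMyW?
Fragment 5: offset=19 data="r" -> buffer=ffBN??mRCT???OUoMyWr
Fragment 6: offset=4 data="mG" -> buffer=ffBNmGmRCT???OUoMyWr

Answer: ffBNmGmRCT???OUoMyWr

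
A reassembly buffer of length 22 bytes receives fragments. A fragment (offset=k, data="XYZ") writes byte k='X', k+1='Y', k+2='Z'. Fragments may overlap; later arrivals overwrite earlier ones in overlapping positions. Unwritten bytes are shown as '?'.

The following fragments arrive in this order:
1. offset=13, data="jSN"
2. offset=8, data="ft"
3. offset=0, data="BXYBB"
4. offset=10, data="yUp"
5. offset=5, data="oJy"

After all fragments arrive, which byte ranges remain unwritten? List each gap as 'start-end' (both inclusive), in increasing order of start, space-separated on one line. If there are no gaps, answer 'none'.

Fragment 1: offset=13 len=3
Fragment 2: offset=8 len=2
Fragment 3: offset=0 len=5
Fragment 4: offset=10 len=3
Fragment 5: offset=5 len=3
Gaps: 16-21

Answer: 16-21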